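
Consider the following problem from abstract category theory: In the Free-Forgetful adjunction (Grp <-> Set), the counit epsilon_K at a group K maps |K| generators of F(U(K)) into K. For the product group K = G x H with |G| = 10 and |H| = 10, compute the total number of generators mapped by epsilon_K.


The counit epsilon_K: F(U(K)) -> K of the Free-Forgetful adjunction
maps |K| generators of F(U(K)) into K. For K = G x H (the product group),
|G x H| = |G| * |H|.
Total generators mapped = 10 * 10 = 100.

100


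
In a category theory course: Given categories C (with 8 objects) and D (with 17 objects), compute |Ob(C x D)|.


The product category C x D has objects that are pairs (c, d).
Number of pairs = |Ob(C)| * |Ob(D)| = 8 * 17 = 136

136


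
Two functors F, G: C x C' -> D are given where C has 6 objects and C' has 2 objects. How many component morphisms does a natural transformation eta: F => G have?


A natural transformation eta: F => G assigns one component morphism per
object of the domain category.
The domain is the product category C x C', so
|Ob(C x C')| = |Ob(C)| * |Ob(C')| = 6 * 2 = 12.
Therefore eta has 12 component morphisms.

12


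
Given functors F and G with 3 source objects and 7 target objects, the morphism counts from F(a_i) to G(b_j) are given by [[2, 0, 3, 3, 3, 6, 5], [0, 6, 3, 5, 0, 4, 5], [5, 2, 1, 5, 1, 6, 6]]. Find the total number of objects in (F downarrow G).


Objects of (F downarrow G) are triples (a, b, h: F(a)->G(b)).
The count equals the sum of all entries in the hom-matrix.
sum(row 0) = 22
sum(row 1) = 23
sum(row 2) = 26
Grand total = 71

71


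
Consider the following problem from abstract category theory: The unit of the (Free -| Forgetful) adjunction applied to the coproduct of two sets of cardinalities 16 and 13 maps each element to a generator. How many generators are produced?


The unit eta_X: X -> U(F(X)) of the Free-Forgetful adjunction
maps each element of X to a generator of F(X). For X = S + T (disjoint
union in Set), |S + T| = |S| + |T|.
Total mappings = 16 + 13 = 29.

29


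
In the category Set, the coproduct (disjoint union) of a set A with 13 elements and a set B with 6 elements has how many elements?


In Set, the coproduct A + B is the disjoint union.
|A + B| = |A| + |B| = 13 + 6 = 19

19


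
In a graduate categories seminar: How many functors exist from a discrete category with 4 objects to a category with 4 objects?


A functor from a discrete category C to D is determined by
where each object maps. Each of the 4 objects of C can map
to any of the 4 objects of D independently.
Number of functors = 4^4 = 256

256


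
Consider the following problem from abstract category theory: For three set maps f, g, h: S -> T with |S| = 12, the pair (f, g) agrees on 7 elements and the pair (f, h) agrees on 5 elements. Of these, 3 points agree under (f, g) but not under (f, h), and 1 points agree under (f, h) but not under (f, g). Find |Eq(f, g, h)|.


Eq(f, g, h) is the triple-agreement set: points in S where all three
maps take the same value. Using inclusion-exclusion on the pairwise data:
Pair (f, g) agrees on 7 points; pair (f, h) on 5 points.
Points agreeing under (f, g) but not (f, h) = 3; under (f, h) but not (f, g) = 1.
Triple-agreement = agreement-in-(f, g) minus points that agree under (f, g) but not (f, h):
|Eq(f, g, h)| = 7 - 3 = 4
(cross-check via (f, h): 5 - 1 = 4.)

4


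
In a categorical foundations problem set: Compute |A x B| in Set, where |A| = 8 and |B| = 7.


In Set, the product A x B is the Cartesian product.
By the universal property, |A x B| = |A| * |B|.
|A x B| = 8 * 7 = 56

56


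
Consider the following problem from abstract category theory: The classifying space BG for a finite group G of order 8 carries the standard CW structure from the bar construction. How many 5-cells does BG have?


In the bar-construction CW model of BG, the n-cells are indexed by
n-tuples [g_1|...|g_n] of non-identity elements of G (degenerate
simplices with some g_i = e do not contribute cells), so there are
(|G| - 1)^n n-cells.
For dim = 5 with |G| = 8:
cells = (8 - 1)^5 = 7^5 = 16807

16807


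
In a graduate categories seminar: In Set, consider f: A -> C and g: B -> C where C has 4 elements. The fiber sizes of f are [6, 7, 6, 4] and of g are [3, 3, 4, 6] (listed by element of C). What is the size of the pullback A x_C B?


The pullback A x_C B consists of pairs (a, b) with f(a) = g(b).
For each element c in C, the fiber product has |f^-1(c)| * |g^-1(c)| elements.
Summing over C: 6 * 3 + 7 * 3 + 6 * 4 + 4 * 6
= 18 + 21 + 24 + 24 = 87

87


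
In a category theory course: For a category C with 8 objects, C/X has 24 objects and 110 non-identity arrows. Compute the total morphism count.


In the slice category C/X, objects are morphisms to X.
Identity morphisms: 24 (one per object of C/X).
Non-identity morphisms: 110.
Total = 24 + 110 = 134

134


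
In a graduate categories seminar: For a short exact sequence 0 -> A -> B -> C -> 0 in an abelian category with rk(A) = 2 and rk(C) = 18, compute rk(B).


For a short exact sequence 0 -> A -> B -> C -> 0,
rank is additive: rank(B) = rank(A) + rank(C).
rank(B) = 2 + 18 = 20

20


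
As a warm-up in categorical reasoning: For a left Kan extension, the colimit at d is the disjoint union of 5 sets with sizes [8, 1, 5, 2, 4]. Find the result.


Pointwise, the left Kan extension (Lan_F H)(d) is the colimit, indexed
by the comma category (F downarrow d), of H composed with the
projection (F downarrow d) -> C. Here that colimit is given
as a coproduct (disjoint union) of sets, so its cardinality is the
sum of the sizes of the summands.
Coproduct of sets with sizes: 8 + 1 + 5 + 2 + 4
= 20

20


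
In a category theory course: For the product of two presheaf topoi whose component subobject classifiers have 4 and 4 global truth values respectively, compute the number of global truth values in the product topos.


In a product of presheaf topoi E_1 x E_2, the subobject classifier
is Omega = Omega_1 x Omega_2 (componentwise), so
|Omega(top)| = |Omega_1(top_1)| * |Omega_2(top_2)|.
= 4 * 4 = 16.

16


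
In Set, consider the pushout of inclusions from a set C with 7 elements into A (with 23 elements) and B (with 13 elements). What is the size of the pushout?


The pushout A +_C B identifies the images of C in A and B.
|A +_C B| = |A| + |B| - |C| (for injections).
= 23 + 13 - 7 = 29

29


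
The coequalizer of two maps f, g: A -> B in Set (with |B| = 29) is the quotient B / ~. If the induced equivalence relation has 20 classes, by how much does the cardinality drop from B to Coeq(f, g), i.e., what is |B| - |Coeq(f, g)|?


The coequalizer Coeq(f, g) = B / ~ has one element per equivalence class.
|B| = 29, |Coeq(f, g)| = 20.
|B| - |Coeq(f, g)| = 29 - 20 = 9.

9


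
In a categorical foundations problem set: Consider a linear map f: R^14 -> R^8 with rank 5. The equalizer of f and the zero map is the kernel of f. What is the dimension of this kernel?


The equalizer of f and the zero map is ker(f).
By the rank-nullity theorem: dim(ker(f)) = dim(domain) - rank(f).
dim(ker(f)) = 14 - 5 = 9

9


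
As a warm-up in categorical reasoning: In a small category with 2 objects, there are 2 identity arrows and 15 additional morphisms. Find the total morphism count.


Each object has an identity morphism, giving 2 identities.
Adding the 15 non-identity morphisms:
Total = 2 + 15 = 17

17


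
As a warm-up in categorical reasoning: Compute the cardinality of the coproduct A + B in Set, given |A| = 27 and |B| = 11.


In Set, the coproduct A + B is the disjoint union.
|A + B| = |A| + |B| = 27 + 11 = 38

38


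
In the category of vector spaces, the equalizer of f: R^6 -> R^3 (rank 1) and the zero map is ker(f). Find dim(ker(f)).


The equalizer of f and the zero map is ker(f).
By the rank-nullity theorem: dim(ker(f)) = dim(domain) - rank(f).
dim(ker(f)) = 6 - 1 = 5

5


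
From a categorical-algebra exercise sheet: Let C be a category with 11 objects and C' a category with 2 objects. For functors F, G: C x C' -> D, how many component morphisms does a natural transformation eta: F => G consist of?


A natural transformation eta: F => G assigns one component morphism per
object of the domain category.
The domain is the product category C x C', so
|Ob(C x C')| = |Ob(C)| * |Ob(C')| = 11 * 2 = 22.
Therefore eta has 22 component morphisms.

22


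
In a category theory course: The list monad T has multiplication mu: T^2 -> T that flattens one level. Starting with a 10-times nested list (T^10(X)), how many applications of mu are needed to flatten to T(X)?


Each application of mu: T^2 -> T removes one layer of nesting.
Starting at depth 10 (i.e., T^10(X)), we need to reach T(X).
Number of mu applications = 10 - 1 = 9

9


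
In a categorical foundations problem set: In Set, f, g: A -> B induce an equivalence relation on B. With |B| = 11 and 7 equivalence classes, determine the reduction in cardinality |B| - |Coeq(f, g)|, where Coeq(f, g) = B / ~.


The coequalizer Coeq(f, g) = B / ~ has one element per equivalence class.
|B| = 11, |Coeq(f, g)| = 7.
|B| - |Coeq(f, g)| = 11 - 7 = 4.

4


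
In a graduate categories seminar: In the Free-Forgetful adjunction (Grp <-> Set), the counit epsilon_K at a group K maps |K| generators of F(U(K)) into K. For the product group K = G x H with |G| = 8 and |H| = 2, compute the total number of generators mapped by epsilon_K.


The counit epsilon_K: F(U(K)) -> K of the Free-Forgetful adjunction
maps |K| generators of F(U(K)) into K. For K = G x H (the product group),
|G x H| = |G| * |H|.
Total generators mapped = 8 * 2 = 16.

16


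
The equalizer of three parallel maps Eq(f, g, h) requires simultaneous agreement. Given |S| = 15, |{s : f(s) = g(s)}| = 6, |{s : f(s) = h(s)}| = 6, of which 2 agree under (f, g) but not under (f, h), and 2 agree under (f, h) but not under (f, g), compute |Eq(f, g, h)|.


Eq(f, g, h) is the triple-agreement set: points in S where all three
maps take the same value. Using inclusion-exclusion on the pairwise data:
Pair (f, g) agrees on 6 points; pair (f, h) on 6 points.
Points agreeing under (f, g) but not (f, h) = 2; under (f, h) but not (f, g) = 2.
Triple-agreement = agreement-in-(f, g) minus points that agree under (f, g) but not (f, h):
|Eq(f, g, h)| = 6 - 2 = 4
(cross-check via (f, h): 6 - 2 = 4.)

4


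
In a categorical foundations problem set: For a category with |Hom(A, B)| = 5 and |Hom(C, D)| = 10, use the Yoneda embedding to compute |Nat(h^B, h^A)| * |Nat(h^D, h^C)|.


By the Yoneda lemma, Nat(h^B, h^A) is isomorphic to Hom(A, B),
so |Nat(h^B, h^A)| = |Hom(A, B)| and |Nat(h^D, h^C)| = |Hom(C, D)|.
|Hom(A, B)| = 5, |Hom(C, D)| = 10.
|Nat(h^B, h^A) x Nat(h^D, h^C)| = 5 * 10 = 50

50


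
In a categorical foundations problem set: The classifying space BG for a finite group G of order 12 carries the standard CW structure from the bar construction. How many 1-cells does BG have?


In the bar-construction CW model of BG, the n-cells are indexed by
n-tuples [g_1|...|g_n] of non-identity elements of G (degenerate
simplices with some g_i = e do not contribute cells), so there are
(|G| - 1)^n n-cells.
For dim = 1 with |G| = 12:
cells = (12 - 1)^1 = 11^1 = 11

11


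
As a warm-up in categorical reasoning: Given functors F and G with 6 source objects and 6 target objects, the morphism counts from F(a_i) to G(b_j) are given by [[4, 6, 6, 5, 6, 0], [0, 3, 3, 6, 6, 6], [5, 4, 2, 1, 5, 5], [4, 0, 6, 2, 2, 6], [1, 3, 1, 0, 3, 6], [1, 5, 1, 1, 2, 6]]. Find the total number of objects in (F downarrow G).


Objects of (F downarrow G) are triples (a, b, h: F(a)->G(b)).
The count equals the sum of all entries in the hom-matrix.
sum(row 0) = 27
sum(row 1) = 24
sum(row 2) = 22
sum(row 3) = 20
sum(row 4) = 14
sum(row 5) = 16
Grand total = 123

123


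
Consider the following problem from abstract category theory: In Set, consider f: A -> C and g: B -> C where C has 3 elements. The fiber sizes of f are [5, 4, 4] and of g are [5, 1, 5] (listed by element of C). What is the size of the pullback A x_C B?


The pullback A x_C B consists of pairs (a, b) with f(a) = g(b).
For each element c in C, the fiber product has |f^-1(c)| * |g^-1(c)| elements.
Summing over C: 5 * 5 + 4 * 1 + 4 * 5
= 25 + 4 + 20 = 49

49


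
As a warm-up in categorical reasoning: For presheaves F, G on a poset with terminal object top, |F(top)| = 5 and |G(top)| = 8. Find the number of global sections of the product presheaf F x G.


Global sections of a presheaf on a poset with terminal top satisfy
Gamma(H) ~ H(top). Presheaves admit pointwise products, so
(F x G)(top) = F(top) x G(top) (Cartesian product).
|Gamma(F x G)| = |F(top)| * |G(top)| = 5 * 8 = 40.

40


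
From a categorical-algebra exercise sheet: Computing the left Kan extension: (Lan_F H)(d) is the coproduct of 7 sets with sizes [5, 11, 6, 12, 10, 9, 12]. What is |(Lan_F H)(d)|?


Pointwise, the left Kan extension (Lan_F H)(d) is the colimit, indexed
by the comma category (F downarrow d), of H composed with the
projection (F downarrow d) -> C. Here that colimit is given
as a coproduct (disjoint union) of sets, so its cardinality is the
sum of the sizes of the summands.
Coproduct of sets with sizes: 5 + 11 + 6 + 12 + 10 + 9 + 12
= 65

65


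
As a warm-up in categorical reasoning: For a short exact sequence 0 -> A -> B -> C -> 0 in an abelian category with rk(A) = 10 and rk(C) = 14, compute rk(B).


For a short exact sequence 0 -> A -> B -> C -> 0,
rank is additive: rank(B) = rank(A) + rank(C).
rank(B) = 10 + 14 = 24

24


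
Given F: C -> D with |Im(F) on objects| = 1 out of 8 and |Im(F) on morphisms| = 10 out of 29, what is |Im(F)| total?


The image of F consists of distinct objects and distinct morphisms.
|Im(F)| on objects = 1
|Im(F)| on morphisms = 10
Total image cardinality = 1 + 10 = 11

11


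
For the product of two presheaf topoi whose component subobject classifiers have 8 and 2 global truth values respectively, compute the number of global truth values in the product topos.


In a product of presheaf topoi E_1 x E_2, the subobject classifier
is Omega = Omega_1 x Omega_2 (componentwise), so
|Omega(top)| = |Omega_1(top_1)| * |Omega_2(top_2)|.
= 8 * 2 = 16.

16


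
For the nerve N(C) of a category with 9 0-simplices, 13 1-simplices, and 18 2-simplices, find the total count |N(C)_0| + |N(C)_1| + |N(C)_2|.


The 2-skeleton of the nerve N(C) consists of simplices in dimensions 0, 1, 2:
  |N(C)_0| = 9 (objects)
  |N(C)_1| = 13 (morphisms)
  |N(C)_2| = 18 (composable pairs)
Total = 9 + 13 + 18 = 40

40


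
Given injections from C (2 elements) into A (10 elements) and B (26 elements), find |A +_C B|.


The pushout A +_C B identifies the images of C in A and B.
|A +_C B| = |A| + |B| - |C| (for injections).
= 10 + 26 - 2 = 34

34


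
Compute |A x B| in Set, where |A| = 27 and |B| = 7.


In Set, the product A x B is the Cartesian product.
By the universal property, |A x B| = |A| * |B|.
|A x B| = 27 * 7 = 189

189


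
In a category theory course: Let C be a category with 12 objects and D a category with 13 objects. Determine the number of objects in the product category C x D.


The product category C x D has objects that are pairs (c, d).
Number of pairs = |Ob(C)| * |Ob(D)| = 12 * 13 = 156

156


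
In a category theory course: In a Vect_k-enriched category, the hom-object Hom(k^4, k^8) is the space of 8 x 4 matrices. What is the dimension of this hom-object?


In Vect-enriched categories, Hom(k^n, k^m) is the space of m x n matrices.
dim(Hom(k^4, k^8)) = 8 * 4 = 32

32


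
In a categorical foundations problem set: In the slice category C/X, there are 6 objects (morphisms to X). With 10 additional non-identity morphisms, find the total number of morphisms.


In the slice category C/X, objects are morphisms to X.
Identity morphisms: 6 (one per object of C/X).
Non-identity morphisms: 10.
Total = 6 + 10 = 16

16


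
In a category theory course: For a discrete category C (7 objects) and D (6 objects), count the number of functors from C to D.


A functor from a discrete category C to D is determined by
where each object maps. Each of the 7 objects of C can map
to any of the 6 objects of D independently.
Number of functors = 6^7 = 279936

279936


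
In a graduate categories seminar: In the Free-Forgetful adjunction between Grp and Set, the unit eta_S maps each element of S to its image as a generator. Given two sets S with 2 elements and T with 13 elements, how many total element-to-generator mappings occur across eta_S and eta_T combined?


The unit eta_X: X -> U(F(X)) of the Free-Forgetful adjunction
maps each element of X to a generator of F(X). For X = S + T (disjoint
union in Set), |S + T| = |S| + |T|.
Total mappings = 2 + 13 = 15.

15


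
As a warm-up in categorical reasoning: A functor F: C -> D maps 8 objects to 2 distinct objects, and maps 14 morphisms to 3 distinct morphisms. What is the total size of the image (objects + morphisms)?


The image of F consists of distinct objects and distinct morphisms.
|Im(F)| on objects = 2
|Im(F)| on morphisms = 3
Total image cardinality = 2 + 3 = 5

5


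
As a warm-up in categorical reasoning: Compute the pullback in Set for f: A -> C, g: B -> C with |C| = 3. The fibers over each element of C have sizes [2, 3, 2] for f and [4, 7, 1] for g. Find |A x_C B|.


The pullback A x_C B consists of pairs (a, b) with f(a) = g(b).
For each element c in C, the fiber product has |f^-1(c)| * |g^-1(c)| elements.
Summing over C: 2 * 4 + 3 * 7 + 2 * 1
= 8 + 21 + 2 = 31

31


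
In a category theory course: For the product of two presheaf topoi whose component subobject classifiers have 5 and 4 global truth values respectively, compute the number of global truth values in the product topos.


In a product of presheaf topoi E_1 x E_2, the subobject classifier
is Omega = Omega_1 x Omega_2 (componentwise), so
|Omega(top)| = |Omega_1(top_1)| * |Omega_2(top_2)|.
= 5 * 4 = 20.

20


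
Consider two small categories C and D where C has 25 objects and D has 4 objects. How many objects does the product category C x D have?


The product category C x D has objects that are pairs (c, d).
Number of pairs = |Ob(C)| * |Ob(D)| = 25 * 4 = 100

100


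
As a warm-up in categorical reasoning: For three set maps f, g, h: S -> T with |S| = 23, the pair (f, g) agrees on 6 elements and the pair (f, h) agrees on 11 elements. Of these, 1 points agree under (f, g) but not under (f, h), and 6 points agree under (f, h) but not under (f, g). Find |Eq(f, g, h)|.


Eq(f, g, h) is the triple-agreement set: points in S where all three
maps take the same value. Using inclusion-exclusion on the pairwise data:
Pair (f, g) agrees on 6 points; pair (f, h) on 11 points.
Points agreeing under (f, g) but not (f, h) = 1; under (f, h) but not (f, g) = 6.
Triple-agreement = agreement-in-(f, g) minus points that agree under (f, g) but not (f, h):
|Eq(f, g, h)| = 6 - 1 = 5
(cross-check via (f, h): 11 - 6 = 5.)

5


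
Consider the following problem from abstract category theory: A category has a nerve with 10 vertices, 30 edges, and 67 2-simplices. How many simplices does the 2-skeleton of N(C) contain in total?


The 2-skeleton of the nerve N(C) consists of simplices in dimensions 0, 1, 2:
  |N(C)_0| = 10 (objects)
  |N(C)_1| = 30 (morphisms)
  |N(C)_2| = 67 (composable pairs)
Total = 10 + 30 + 67 = 107

107


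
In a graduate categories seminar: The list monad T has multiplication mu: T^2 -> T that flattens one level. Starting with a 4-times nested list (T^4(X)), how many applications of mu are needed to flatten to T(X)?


Each application of mu: T^2 -> T removes one layer of nesting.
Starting at depth 4 (i.e., T^4(X)), we need to reach T(X).
Number of mu applications = 4 - 1 = 3

3


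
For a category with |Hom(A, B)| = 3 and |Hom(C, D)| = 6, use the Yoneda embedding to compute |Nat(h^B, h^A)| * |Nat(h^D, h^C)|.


By the Yoneda lemma, Nat(h^B, h^A) is isomorphic to Hom(A, B),
so |Nat(h^B, h^A)| = |Hom(A, B)| and |Nat(h^D, h^C)| = |Hom(C, D)|.
|Hom(A, B)| = 3, |Hom(C, D)| = 6.
|Nat(h^B, h^A) x Nat(h^D, h^C)| = 3 * 6 = 18

18


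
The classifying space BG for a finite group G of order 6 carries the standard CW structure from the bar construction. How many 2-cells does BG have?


In the bar-construction CW model of BG, the n-cells are indexed by
n-tuples [g_1|...|g_n] of non-identity elements of G (degenerate
simplices with some g_i = e do not contribute cells), so there are
(|G| - 1)^n n-cells.
For dim = 2 with |G| = 6:
cells = (6 - 1)^2 = 5^2 = 25

25


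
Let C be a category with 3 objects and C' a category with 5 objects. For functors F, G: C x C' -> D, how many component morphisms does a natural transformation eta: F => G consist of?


A natural transformation eta: F => G assigns one component morphism per
object of the domain category.
The domain is the product category C x C', so
|Ob(C x C')| = |Ob(C)| * |Ob(C')| = 3 * 5 = 15.
Therefore eta has 15 component morphisms.

15


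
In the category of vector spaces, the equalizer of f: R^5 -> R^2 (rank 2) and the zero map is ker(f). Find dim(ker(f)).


The equalizer of f and the zero map is ker(f).
By the rank-nullity theorem: dim(ker(f)) = dim(domain) - rank(f).
dim(ker(f)) = 5 - 2 = 3

3


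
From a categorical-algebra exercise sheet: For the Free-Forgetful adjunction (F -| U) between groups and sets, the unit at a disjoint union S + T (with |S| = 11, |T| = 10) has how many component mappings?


The unit eta_X: X -> U(F(X)) of the Free-Forgetful adjunction
maps each element of X to a generator of F(X). For X = S + T (disjoint
union in Set), |S + T| = |S| + |T|.
Total mappings = 11 + 10 = 21.

21


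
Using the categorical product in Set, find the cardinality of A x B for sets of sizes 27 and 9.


In Set, the product A x B is the Cartesian product.
By the universal property, |A x B| = |A| * |B|.
|A x B| = 27 * 9 = 243

243


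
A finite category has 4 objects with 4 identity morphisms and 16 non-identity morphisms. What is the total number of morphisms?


Each object has an identity morphism, giving 4 identities.
Adding the 16 non-identity morphisms:
Total = 4 + 16 = 20

20


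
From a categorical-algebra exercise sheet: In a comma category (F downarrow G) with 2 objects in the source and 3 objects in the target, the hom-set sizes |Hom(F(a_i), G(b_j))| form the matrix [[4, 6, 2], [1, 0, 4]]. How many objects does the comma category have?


Objects of (F downarrow G) are triples (a, b, h: F(a)->G(b)).
The count equals the sum of all entries in the hom-matrix.
sum(row 0) = 12
sum(row 1) = 5
Grand total = 17

17


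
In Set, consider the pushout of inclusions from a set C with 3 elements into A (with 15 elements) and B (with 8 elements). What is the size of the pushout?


The pushout A +_C B identifies the images of C in A and B.
|A +_C B| = |A| + |B| - |C| (for injections).
= 15 + 8 - 3 = 20

20


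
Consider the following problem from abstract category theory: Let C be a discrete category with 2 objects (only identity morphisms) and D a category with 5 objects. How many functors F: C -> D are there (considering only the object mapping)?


A functor from a discrete category C to D is determined by
where each object maps. Each of the 2 objects of C can map
to any of the 5 objects of D independently.
Number of functors = 5^2 = 25

25


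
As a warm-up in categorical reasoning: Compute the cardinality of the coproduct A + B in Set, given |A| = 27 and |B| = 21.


In Set, the coproduct A + B is the disjoint union.
|A + B| = |A| + |B| = 27 + 21 = 48

48


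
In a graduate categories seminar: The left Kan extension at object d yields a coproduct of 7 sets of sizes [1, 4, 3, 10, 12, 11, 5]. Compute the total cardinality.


Pointwise, the left Kan extension (Lan_F H)(d) is the colimit, indexed
by the comma category (F downarrow d), of H composed with the
projection (F downarrow d) -> C. Here that colimit is given
as a coproduct (disjoint union) of sets, so its cardinality is the
sum of the sizes of the summands.
Coproduct of sets with sizes: 1 + 4 + 3 + 10 + 12 + 11 + 5
= 46

46


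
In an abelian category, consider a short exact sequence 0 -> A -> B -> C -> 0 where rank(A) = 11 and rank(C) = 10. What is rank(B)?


For a short exact sequence 0 -> A -> B -> C -> 0,
rank is additive: rank(B) = rank(A) + rank(C).
rank(B) = 11 + 10 = 21

21


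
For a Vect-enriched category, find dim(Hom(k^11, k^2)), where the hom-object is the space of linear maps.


In Vect-enriched categories, Hom(k^n, k^m) is the space of m x n matrices.
dim(Hom(k^11, k^2)) = 2 * 11 = 22

22


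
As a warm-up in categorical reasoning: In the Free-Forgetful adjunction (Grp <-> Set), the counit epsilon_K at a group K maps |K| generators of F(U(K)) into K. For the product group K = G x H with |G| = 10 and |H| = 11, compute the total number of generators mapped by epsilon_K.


The counit epsilon_K: F(U(K)) -> K of the Free-Forgetful adjunction
maps |K| generators of F(U(K)) into K. For K = G x H (the product group),
|G x H| = |G| * |H|.
Total generators mapped = 10 * 11 = 110.

110


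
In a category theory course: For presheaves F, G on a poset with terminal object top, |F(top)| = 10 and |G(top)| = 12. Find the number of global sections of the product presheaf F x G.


Global sections of a presheaf on a poset with terminal top satisfy
Gamma(H) ~ H(top). Presheaves admit pointwise products, so
(F x G)(top) = F(top) x G(top) (Cartesian product).
|Gamma(F x G)| = |F(top)| * |G(top)| = 10 * 12 = 120.

120


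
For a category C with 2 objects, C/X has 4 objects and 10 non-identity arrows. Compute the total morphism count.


In the slice category C/X, objects are morphisms to X.
Identity morphisms: 4 (one per object of C/X).
Non-identity morphisms: 10.
Total = 4 + 10 = 14

14


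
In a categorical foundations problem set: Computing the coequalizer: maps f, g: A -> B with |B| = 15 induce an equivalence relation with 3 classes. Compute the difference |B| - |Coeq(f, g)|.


The coequalizer Coeq(f, g) = B / ~ has one element per equivalence class.
|B| = 15, |Coeq(f, g)| = 3.
|B| - |Coeq(f, g)| = 15 - 3 = 12.

12


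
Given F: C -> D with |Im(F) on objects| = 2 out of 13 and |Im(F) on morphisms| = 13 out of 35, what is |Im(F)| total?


The image of F consists of distinct objects and distinct morphisms.
|Im(F)| on objects = 2
|Im(F)| on morphisms = 13
Total image cardinality = 2 + 13 = 15

15


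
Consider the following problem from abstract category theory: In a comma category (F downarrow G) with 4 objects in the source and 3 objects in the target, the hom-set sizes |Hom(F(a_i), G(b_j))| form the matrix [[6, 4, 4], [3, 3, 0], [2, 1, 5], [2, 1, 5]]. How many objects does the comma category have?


Objects of (F downarrow G) are triples (a, b, h: F(a)->G(b)).
The count equals the sum of all entries in the hom-matrix.
sum(row 0) = 14
sum(row 1) = 6
sum(row 2) = 8
sum(row 3) = 8
Grand total = 36

36


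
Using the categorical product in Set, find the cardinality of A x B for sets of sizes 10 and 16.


In Set, the product A x B is the Cartesian product.
By the universal property, |A x B| = |A| * |B|.
|A x B| = 10 * 16 = 160

160


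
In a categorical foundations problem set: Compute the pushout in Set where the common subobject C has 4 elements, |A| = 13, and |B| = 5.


The pushout A +_C B identifies the images of C in A and B.
|A +_C B| = |A| + |B| - |C| (for injections).
= 13 + 5 - 4 = 14

14


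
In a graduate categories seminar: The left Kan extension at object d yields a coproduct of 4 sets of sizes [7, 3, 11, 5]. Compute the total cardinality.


Pointwise, the left Kan extension (Lan_F H)(d) is the colimit, indexed
by the comma category (F downarrow d), of H composed with the
projection (F downarrow d) -> C. Here that colimit is given
as a coproduct (disjoint union) of sets, so its cardinality is the
sum of the sizes of the summands.
Coproduct of sets with sizes: 7 + 3 + 11 + 5
= 26

26


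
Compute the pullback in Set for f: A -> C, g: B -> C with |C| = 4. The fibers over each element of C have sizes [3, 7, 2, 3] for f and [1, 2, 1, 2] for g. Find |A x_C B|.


The pullback A x_C B consists of pairs (a, b) with f(a) = g(b).
For each element c in C, the fiber product has |f^-1(c)| * |g^-1(c)| elements.
Summing over C: 3 * 1 + 7 * 2 + 2 * 1 + 3 * 2
= 3 + 14 + 2 + 6 = 25

25


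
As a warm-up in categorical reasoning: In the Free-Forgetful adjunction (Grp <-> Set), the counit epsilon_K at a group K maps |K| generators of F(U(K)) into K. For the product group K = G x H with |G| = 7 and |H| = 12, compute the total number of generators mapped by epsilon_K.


The counit epsilon_K: F(U(K)) -> K of the Free-Forgetful adjunction
maps |K| generators of F(U(K)) into K. For K = G x H (the product group),
|G x H| = |G| * |H|.
Total generators mapped = 7 * 12 = 84.

84


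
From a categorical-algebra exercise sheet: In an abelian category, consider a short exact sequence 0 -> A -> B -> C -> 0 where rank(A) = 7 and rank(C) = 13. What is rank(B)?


For a short exact sequence 0 -> A -> B -> C -> 0,
rank is additive: rank(B) = rank(A) + rank(C).
rank(B) = 7 + 13 = 20

20


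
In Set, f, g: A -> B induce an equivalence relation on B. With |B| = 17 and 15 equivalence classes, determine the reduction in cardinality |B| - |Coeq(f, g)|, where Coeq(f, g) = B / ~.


The coequalizer Coeq(f, g) = B / ~ has one element per equivalence class.
|B| = 17, |Coeq(f, g)| = 15.
|B| - |Coeq(f, g)| = 17 - 15 = 2.

2


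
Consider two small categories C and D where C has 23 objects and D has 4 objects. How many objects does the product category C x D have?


The product category C x D has objects that are pairs (c, d).
Number of pairs = |Ob(C)| * |Ob(D)| = 23 * 4 = 92

92


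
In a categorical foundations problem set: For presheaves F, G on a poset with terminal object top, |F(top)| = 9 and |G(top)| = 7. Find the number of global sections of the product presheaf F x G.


Global sections of a presheaf on a poset with terminal top satisfy
Gamma(H) ~ H(top). Presheaves admit pointwise products, so
(F x G)(top) = F(top) x G(top) (Cartesian product).
|Gamma(F x G)| = |F(top)| * |G(top)| = 9 * 7 = 63.

63


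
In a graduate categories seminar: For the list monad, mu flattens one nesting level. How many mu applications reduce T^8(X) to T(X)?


Each application of mu: T^2 -> T removes one layer of nesting.
Starting at depth 8 (i.e., T^8(X)), we need to reach T(X).
Number of mu applications = 8 - 1 = 7

7


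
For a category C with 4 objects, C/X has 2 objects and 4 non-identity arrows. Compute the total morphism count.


In the slice category C/X, objects are morphisms to X.
Identity morphisms: 2 (one per object of C/X).
Non-identity morphisms: 4.
Total = 2 + 4 = 6

6


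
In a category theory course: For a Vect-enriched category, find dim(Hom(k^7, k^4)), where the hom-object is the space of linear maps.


In Vect-enriched categories, Hom(k^n, k^m) is the space of m x n matrices.
dim(Hom(k^7, k^4)) = 4 * 7 = 28

28


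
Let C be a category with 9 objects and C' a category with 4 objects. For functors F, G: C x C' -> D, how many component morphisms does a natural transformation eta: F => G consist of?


A natural transformation eta: F => G assigns one component morphism per
object of the domain category.
The domain is the product category C x C', so
|Ob(C x C')| = |Ob(C)| * |Ob(C')| = 9 * 4 = 36.
Therefore eta has 36 component morphisms.

36


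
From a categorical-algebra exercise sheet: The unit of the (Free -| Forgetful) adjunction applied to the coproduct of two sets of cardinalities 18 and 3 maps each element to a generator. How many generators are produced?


The unit eta_X: X -> U(F(X)) of the Free-Forgetful adjunction
maps each element of X to a generator of F(X). For X = S + T (disjoint
union in Set), |S + T| = |S| + |T|.
Total mappings = 18 + 3 = 21.

21


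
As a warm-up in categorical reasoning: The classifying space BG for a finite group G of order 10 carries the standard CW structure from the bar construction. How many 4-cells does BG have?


In the bar-construction CW model of BG, the n-cells are indexed by
n-tuples [g_1|...|g_n] of non-identity elements of G (degenerate
simplices with some g_i = e do not contribute cells), so there are
(|G| - 1)^n n-cells.
For dim = 4 with |G| = 10:
cells = (10 - 1)^4 = 9^4 = 6561

6561


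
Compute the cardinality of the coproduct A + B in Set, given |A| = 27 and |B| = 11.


In Set, the coproduct A + B is the disjoint union.
|A + B| = |A| + |B| = 27 + 11 = 38

38


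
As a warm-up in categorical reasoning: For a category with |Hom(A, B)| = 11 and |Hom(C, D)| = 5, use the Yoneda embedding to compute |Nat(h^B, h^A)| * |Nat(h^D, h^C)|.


By the Yoneda lemma, Nat(h^B, h^A) is isomorphic to Hom(A, B),
so |Nat(h^B, h^A)| = |Hom(A, B)| and |Nat(h^D, h^C)| = |Hom(C, D)|.
|Hom(A, B)| = 11, |Hom(C, D)| = 5.
|Nat(h^B, h^A) x Nat(h^D, h^C)| = 11 * 5 = 55

55


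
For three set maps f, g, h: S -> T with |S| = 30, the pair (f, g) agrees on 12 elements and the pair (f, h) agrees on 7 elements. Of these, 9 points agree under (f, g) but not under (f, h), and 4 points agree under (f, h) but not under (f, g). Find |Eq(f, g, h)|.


Eq(f, g, h) is the triple-agreement set: points in S where all three
maps take the same value. Using inclusion-exclusion on the pairwise data:
Pair (f, g) agrees on 12 points; pair (f, h) on 7 points.
Points agreeing under (f, g) but not (f, h) = 9; under (f, h) but not (f, g) = 4.
Triple-agreement = agreement-in-(f, g) minus points that agree under (f, g) but not (f, h):
|Eq(f, g, h)| = 12 - 9 = 3
(cross-check via (f, h): 7 - 4 = 3.)

3


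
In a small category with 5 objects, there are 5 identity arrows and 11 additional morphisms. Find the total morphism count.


Each object has an identity morphism, giving 5 identities.
Adding the 11 non-identity morphisms:
Total = 5 + 11 = 16

16


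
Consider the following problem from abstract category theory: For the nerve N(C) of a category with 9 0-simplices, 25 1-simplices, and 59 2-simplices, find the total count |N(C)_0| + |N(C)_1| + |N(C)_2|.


The 2-skeleton of the nerve N(C) consists of simplices in dimensions 0, 1, 2:
  |N(C)_0| = 9 (objects)
  |N(C)_1| = 25 (morphisms)
  |N(C)_2| = 59 (composable pairs)
Total = 9 + 25 + 59 = 93

93


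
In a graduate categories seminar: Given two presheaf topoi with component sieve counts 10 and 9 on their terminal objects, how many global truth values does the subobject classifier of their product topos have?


In a product of presheaf topoi E_1 x E_2, the subobject classifier
is Omega = Omega_1 x Omega_2 (componentwise), so
|Omega(top)| = |Omega_1(top_1)| * |Omega_2(top_2)|.
= 10 * 9 = 90.

90


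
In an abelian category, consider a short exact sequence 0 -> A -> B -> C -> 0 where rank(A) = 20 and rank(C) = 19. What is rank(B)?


For a short exact sequence 0 -> A -> B -> C -> 0,
rank is additive: rank(B) = rank(A) + rank(C).
rank(B) = 20 + 19 = 39

39


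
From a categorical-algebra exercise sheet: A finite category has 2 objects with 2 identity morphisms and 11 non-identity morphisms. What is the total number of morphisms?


Each object has an identity morphism, giving 2 identities.
Adding the 11 non-identity morphisms:
Total = 2 + 11 = 13

13


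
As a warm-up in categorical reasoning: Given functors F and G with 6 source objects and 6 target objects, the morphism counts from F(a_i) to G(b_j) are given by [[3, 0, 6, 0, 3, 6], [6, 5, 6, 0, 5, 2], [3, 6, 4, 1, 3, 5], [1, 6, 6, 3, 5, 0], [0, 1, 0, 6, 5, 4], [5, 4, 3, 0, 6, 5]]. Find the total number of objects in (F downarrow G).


Objects of (F downarrow G) are triples (a, b, h: F(a)->G(b)).
The count equals the sum of all entries in the hom-matrix.
sum(row 0) = 18
sum(row 1) = 24
sum(row 2) = 22
sum(row 3) = 21
sum(row 4) = 16
sum(row 5) = 23
Grand total = 124

124


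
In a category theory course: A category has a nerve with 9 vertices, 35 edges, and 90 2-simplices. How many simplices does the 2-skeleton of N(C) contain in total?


The 2-skeleton of the nerve N(C) consists of simplices in dimensions 0, 1, 2:
  |N(C)_0| = 9 (objects)
  |N(C)_1| = 35 (morphisms)
  |N(C)_2| = 90 (composable pairs)
Total = 9 + 35 + 90 = 134

134


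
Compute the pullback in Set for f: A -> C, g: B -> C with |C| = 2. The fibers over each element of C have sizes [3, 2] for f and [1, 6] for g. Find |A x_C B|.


The pullback A x_C B consists of pairs (a, b) with f(a) = g(b).
For each element c in C, the fiber product has |f^-1(c)| * |g^-1(c)| elements.
Summing over C: 3 * 1 + 2 * 6
= 3 + 12 = 15

15


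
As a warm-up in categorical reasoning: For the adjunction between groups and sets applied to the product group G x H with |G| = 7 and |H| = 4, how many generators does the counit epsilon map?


The counit epsilon_K: F(U(K)) -> K of the Free-Forgetful adjunction
maps |K| generators of F(U(K)) into K. For K = G x H (the product group),
|G x H| = |G| * |H|.
Total generators mapped = 7 * 4 = 28.

28


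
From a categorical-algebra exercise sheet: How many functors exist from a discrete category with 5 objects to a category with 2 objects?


A functor from a discrete category C to D is determined by
where each object maps. Each of the 5 objects of C can map
to any of the 2 objects of D independently.
Number of functors = 2^5 = 32

32


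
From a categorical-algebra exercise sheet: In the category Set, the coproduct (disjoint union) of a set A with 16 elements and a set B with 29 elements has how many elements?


In Set, the coproduct A + B is the disjoint union.
|A + B| = |A| + |B| = 16 + 29 = 45

45


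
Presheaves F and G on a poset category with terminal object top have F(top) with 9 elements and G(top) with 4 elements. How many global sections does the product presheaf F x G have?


Global sections of a presheaf on a poset with terminal top satisfy
Gamma(H) ~ H(top). Presheaves admit pointwise products, so
(F x G)(top) = F(top) x G(top) (Cartesian product).
|Gamma(F x G)| = |F(top)| * |G(top)| = 9 * 4 = 36.

36


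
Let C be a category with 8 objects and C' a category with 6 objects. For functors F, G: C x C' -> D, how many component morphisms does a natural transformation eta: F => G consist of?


A natural transformation eta: F => G assigns one component morphism per
object of the domain category.
The domain is the product category C x C', so
|Ob(C x C')| = |Ob(C)| * |Ob(C')| = 8 * 6 = 48.
Therefore eta has 48 component morphisms.

48


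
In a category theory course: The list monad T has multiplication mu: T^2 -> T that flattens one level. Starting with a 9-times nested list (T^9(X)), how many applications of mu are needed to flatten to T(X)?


Each application of mu: T^2 -> T removes one layer of nesting.
Starting at depth 9 (i.e., T^9(X)), we need to reach T(X).
Number of mu applications = 9 - 1 = 8

8


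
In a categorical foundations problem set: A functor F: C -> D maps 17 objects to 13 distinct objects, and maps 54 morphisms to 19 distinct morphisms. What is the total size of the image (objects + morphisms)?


The image of F consists of distinct objects and distinct morphisms.
|Im(F)| on objects = 13
|Im(F)| on morphisms = 19
Total image cardinality = 13 + 19 = 32

32


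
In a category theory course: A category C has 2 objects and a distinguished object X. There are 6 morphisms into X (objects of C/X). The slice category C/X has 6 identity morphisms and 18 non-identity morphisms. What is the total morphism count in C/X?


In the slice category C/X, objects are morphisms to X.
Identity morphisms: 6 (one per object of C/X).
Non-identity morphisms: 18.
Total = 6 + 18 = 24

24


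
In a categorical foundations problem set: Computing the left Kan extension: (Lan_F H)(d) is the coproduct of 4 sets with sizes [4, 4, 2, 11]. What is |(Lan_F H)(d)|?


Pointwise, the left Kan extension (Lan_F H)(d) is the colimit, indexed
by the comma category (F downarrow d), of H composed with the
projection (F downarrow d) -> C. Here that colimit is given
as a coproduct (disjoint union) of sets, so its cardinality is the
sum of the sizes of the summands.
Coproduct of sets with sizes: 4 + 4 + 2 + 11
= 21

21
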